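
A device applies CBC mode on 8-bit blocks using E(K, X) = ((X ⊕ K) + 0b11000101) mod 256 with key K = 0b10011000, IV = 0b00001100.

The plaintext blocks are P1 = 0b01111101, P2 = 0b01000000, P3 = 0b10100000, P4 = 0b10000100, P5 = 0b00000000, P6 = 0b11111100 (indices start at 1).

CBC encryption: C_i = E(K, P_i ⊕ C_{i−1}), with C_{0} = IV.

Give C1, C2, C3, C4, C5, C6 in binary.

C1 = 0b10101110, C2 = 0b00111011, C3 = 0b11001000, C4 = 0b10011001, C5 = 0b11000110, C6 = 0b01100111

C1: P1 ⊕ 0b00001100 = 0b01110001; E(K, 0b01110001) = 0b10101110.
C2: P2 ⊕ 0b10101110 = 0b11101110; E(K, 0b11101110) = 0b00111011.
C3: P3 ⊕ 0b00111011 = 0b10011011; E(K, 0b10011011) = 0b11001000.
C4: P4 ⊕ 0b11001000 = 0b01001100; E(K, 0b01001100) = 0b10011001.
C5: P5 ⊕ 0b10011001 = 0b10011001; E(K, 0b10011001) = 0b11000110.
C6: P6 ⊕ 0b11000110 = 0b00111010; E(K, 0b00111010) = 0b01100111.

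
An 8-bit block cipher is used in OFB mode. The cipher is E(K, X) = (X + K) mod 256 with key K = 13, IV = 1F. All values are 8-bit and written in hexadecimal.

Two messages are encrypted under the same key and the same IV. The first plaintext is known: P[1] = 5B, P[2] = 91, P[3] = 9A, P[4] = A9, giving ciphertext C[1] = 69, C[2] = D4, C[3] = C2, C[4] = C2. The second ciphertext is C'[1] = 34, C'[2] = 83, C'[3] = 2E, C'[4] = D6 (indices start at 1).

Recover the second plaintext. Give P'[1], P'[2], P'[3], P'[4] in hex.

In OFB with a reused IV, both messages share the same keystream S_i, so C_i ⊕ C'_i = P_i ⊕ P'_i and thus P'_i = P_i ⊕ C_i ⊕ C'_i.
P'[1]: 5B ⊕ 69 ⊕ 34 = 06.
P'[2]: 91 ⊕ D4 ⊕ 83 = C6.
P'[3]: 9A ⊕ C2 ⊕ 2E = 76.
P'[4]: A9 ⊕ C2 ⊕ D6 = BD.

P'[1] = 06, P'[2] = C6, P'[3] = 76, P'[4] = BD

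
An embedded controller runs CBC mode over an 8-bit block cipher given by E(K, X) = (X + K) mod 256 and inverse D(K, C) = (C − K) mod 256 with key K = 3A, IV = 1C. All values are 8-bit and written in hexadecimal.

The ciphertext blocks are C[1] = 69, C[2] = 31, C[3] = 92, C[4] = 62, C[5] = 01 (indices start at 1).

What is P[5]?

P[5] = A5

CBC decryption: P_i = D(K, C_i) ⊕ C_{i−1}, with C_{0} = IV.
P[5]: D(K, 01) = C7; C7 ⊕ 62 = A5.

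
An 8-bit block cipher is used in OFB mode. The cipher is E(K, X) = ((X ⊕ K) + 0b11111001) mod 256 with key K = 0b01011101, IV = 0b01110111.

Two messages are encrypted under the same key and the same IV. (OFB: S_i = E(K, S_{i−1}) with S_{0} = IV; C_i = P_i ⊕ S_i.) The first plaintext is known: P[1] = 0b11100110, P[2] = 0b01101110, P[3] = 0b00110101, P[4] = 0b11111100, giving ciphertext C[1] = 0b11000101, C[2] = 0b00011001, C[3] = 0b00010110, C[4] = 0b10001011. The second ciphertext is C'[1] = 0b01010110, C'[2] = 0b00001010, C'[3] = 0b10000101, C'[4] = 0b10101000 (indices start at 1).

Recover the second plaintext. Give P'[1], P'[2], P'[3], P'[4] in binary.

P'[1] = 0b01110101, P'[2] = 0b01111101, P'[3] = 0b10100110, P'[4] = 0b11011111

In OFB with a reused IV, both messages share the same keystream S_i, so C_i ⊕ C'_i = P_i ⊕ P'_i and thus P'_i = P_i ⊕ C_i ⊕ C'_i.
P'[1]: 0b11100110 ⊕ 0b11000101 ⊕ 0b01010110 = 0b01110101.
P'[2]: 0b01101110 ⊕ 0b00011001 ⊕ 0b00001010 = 0b01111101.
P'[3]: 0b00110101 ⊕ 0b00010110 ⊕ 0b10000101 = 0b10100110.
P'[4]: 0b11111100 ⊕ 0b10001011 ⊕ 0b10101000 = 0b11011111.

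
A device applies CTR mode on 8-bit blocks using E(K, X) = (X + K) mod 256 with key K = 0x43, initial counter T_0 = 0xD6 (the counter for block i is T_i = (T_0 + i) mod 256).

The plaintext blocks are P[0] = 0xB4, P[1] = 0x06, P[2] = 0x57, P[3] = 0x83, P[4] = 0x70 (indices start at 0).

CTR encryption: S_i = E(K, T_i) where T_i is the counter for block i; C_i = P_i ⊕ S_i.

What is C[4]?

C[4] = 0x6D

C[0]: T = 0xD6, S = E(K, T) = 0x19; 0xB4 ⊕ 0x19 = 0xAD.
C[1]: T = 0xD7, S = E(K, T) = 0x1A; 0x06 ⊕ 0x1A = 0x1C.
C[2]: T = 0xD8, S = E(K, T) = 0x1B; 0x57 ⊕ 0x1B = 0x4C.
C[3]: T = 0xD9, S = E(K, T) = 0x1C; 0x83 ⊕ 0x1C = 0x9F.
C[4]: T = 0xDA, S = E(K, T) = 0x1D; 0x70 ⊕ 0x1D = 0x6D.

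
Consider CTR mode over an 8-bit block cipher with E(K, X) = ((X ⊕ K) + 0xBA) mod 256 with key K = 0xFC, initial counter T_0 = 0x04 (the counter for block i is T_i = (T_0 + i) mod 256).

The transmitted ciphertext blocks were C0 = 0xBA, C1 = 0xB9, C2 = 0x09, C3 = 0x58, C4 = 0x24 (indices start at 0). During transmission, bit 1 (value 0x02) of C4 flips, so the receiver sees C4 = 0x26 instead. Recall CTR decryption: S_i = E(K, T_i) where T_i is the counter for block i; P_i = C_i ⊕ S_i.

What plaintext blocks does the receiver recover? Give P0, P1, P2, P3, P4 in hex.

P0 = 0x08, P1 = 0x0A, P2 = 0xBD, P3 = 0xED, P4 = 0x88

Only C4 changed, to 0x26. In CTR, a change in C_i flips the same bit in P_i only; the keystream is unaffected. Decrypting the received ciphertext:
P0: T = 0x04, S = E(K, T) = 0xB2; 0xBA ⊕ 0xB2 = 0x08.
P1: T = 0x05, S = E(K, T) = 0xB3; 0xB9 ⊕ 0xB3 = 0x0A.
P2: T = 0x06, S = E(K, T) = 0xB4; 0x09 ⊕ 0xB4 = 0xBD.
P3: T = 0x07, S = E(K, T) = 0xB5; 0x58 ⊕ 0xB5 = 0xED.
P4: T = 0x08, S = E(K, T) = 0xAE; 0x26 ⊕ 0xAE = 0x88.
Blocks that differ from the original plaintext: P4.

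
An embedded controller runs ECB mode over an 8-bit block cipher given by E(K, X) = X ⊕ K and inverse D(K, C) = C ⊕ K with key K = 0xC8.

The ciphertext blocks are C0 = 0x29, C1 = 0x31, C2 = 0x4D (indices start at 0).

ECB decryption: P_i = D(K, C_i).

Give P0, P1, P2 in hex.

P0 = 0xE1, P1 = 0xF9, P2 = 0x85

P0: D(K, 0x29) = 0xE1.
P1: D(K, 0x31) = 0xF9.
P2: D(K, 0x4D) = 0x85.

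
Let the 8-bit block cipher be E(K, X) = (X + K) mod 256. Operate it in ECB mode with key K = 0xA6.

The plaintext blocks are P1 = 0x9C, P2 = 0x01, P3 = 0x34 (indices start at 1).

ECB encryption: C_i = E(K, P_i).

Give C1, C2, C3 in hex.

C1 = 0x42, C2 = 0xA7, C3 = 0xDA

C1: E(K, 0x9C) = 0x42.
C2: E(K, 0x01) = 0xA7.
C3: E(K, 0x34) = 0xDA.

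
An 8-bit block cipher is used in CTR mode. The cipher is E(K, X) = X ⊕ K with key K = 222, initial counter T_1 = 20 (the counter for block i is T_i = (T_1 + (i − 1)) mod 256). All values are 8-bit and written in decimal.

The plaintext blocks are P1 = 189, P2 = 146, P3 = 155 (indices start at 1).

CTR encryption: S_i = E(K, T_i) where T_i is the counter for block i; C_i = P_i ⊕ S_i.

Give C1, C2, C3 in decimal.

C1 = 119, C2 = 89, C3 = 83

C1: T = 20, S = E(K, T) = 202; 189 ⊕ 202 = 119.
C2: T = 21, S = E(K, T) = 203; 146 ⊕ 203 = 89.
C3: T = 22, S = E(K, T) = 200; 155 ⊕ 200 = 83.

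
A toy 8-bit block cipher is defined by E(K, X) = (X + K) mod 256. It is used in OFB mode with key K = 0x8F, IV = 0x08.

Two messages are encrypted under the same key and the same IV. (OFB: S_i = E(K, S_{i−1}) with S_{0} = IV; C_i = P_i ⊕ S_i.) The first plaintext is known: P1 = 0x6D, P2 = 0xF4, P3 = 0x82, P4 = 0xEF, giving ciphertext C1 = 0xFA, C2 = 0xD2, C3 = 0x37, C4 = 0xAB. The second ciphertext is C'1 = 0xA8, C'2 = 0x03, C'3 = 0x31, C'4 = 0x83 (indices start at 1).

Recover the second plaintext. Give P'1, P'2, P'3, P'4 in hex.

P'1 = 0x3F, P'2 = 0x25, P'3 = 0x84, P'4 = 0xC7

In OFB with a reused IV, both messages share the same keystream S_i, so C_i ⊕ C'_i = P_i ⊕ P'_i and thus P'_i = P_i ⊕ C_i ⊕ C'_i.
P'1: 0x6D ⊕ 0xFA ⊕ 0xA8 = 0x3F.
P'2: 0xF4 ⊕ 0xD2 ⊕ 0x03 = 0x25.
P'3: 0x82 ⊕ 0x37 ⊕ 0x31 = 0x84.
P'4: 0xEF ⊕ 0xAB ⊕ 0x83 = 0xC7.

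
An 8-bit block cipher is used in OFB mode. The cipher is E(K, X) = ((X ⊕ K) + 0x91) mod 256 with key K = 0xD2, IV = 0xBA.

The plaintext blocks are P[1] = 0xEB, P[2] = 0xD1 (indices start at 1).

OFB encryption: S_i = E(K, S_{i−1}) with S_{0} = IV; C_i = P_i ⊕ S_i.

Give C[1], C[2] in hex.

C[1] = 0x12, C[2] = 0x6D

C[1]: S = E(K, 0xBA) = 0xF9; 0xEB ⊕ 0xF9 = 0x12.
C[2]: S = E(K, 0xF9) = 0xBC; 0xD1 ⊕ 0xBC = 0x6D.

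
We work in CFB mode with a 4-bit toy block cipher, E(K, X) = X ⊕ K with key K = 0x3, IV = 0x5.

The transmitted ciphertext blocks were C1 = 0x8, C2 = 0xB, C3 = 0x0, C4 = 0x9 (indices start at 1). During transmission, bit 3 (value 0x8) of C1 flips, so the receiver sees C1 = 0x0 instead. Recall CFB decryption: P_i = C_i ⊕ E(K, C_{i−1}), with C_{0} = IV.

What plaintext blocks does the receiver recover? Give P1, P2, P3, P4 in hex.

Only C1 changed, to 0x0. In CFB, a change in C_i flips the same bit in P_i and garbles P_{i+1}. Decrypting the received ciphertext:
P1: E(K, 0x5) = 0x6; 0x0 ⊕ 0x6 = 0x6.
P2: E(K, 0x0) = 0x3; 0xB ⊕ 0x3 = 0x8.
P3: E(K, 0xB) = 0x8; 0x0 ⊕ 0x8 = 0x8.
P4: E(K, 0x0) = 0x3; 0x9 ⊕ 0x3 = 0xA.
Blocks that differ from the original plaintext: P1, P2.

P1 = 0x6, P2 = 0x8, P3 = 0x8, P4 = 0xA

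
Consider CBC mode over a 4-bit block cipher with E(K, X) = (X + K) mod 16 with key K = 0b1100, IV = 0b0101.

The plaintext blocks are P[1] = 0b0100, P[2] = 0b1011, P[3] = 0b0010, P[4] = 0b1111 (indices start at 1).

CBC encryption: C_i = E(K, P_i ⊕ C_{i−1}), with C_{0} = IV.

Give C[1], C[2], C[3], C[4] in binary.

C[1]: P[1] ⊕ 0b0101 = 0b0001; E(K, 0b0001) = 0b1101.
C[2]: P[2] ⊕ 0b1101 = 0b0110; E(K, 0b0110) = 0b0010.
C[3]: P[3] ⊕ 0b0010 = 0b0000; E(K, 0b0000) = 0b1100.
C[4]: P[4] ⊕ 0b1100 = 0b0011; E(K, 0b0011) = 0b1111.

C[1] = 0b1101, C[2] = 0b0010, C[3] = 0b1100, C[4] = 0b1111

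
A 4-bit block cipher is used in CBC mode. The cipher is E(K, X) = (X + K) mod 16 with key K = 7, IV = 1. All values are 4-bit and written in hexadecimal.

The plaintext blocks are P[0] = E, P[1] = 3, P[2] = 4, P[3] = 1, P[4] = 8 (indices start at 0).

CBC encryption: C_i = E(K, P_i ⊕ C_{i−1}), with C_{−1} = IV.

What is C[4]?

C[4] = 4

C[0]: P[0] ⊕ 1 = F; E(K, F) = 6.
C[1]: P[1] ⊕ 6 = 5; E(K, 5) = C.
C[2]: P[2] ⊕ C = 8; E(K, 8) = F.
C[3]: P[3] ⊕ F = E; E(K, E) = 5.
C[4]: P[4] ⊕ 5 = D; E(K, D) = 4.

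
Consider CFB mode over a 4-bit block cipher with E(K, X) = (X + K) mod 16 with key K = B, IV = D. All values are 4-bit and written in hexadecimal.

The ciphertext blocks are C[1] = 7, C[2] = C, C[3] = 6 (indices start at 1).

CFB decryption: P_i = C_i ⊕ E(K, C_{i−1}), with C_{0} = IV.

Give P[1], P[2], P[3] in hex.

P[1] = F, P[2] = E, P[3] = 1

P[1]: E(K, D) = 8; 7 ⊕ 8 = F.
P[2]: E(K, 7) = 2; C ⊕ 2 = E.
P[3]: E(K, C) = 7; 6 ⊕ 7 = 1.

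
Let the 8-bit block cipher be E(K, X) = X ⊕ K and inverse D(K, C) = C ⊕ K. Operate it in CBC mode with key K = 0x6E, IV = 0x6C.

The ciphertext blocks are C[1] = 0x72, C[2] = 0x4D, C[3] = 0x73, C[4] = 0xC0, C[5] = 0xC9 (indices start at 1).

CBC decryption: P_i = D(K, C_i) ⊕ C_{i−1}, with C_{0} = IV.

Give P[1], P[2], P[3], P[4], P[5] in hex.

P[1]: D(K, 0x72) = 0x1C; 0x1C ⊕ 0x6C = 0x70.
P[2]: D(K, 0x4D) = 0x23; 0x23 ⊕ 0x72 = 0x51.
P[3]: D(K, 0x73) = 0x1D; 0x1D ⊕ 0x4D = 0x50.
P[4]: D(K, 0xC0) = 0xAE; 0xAE ⊕ 0x73 = 0xDD.
P[5]: D(K, 0xC9) = 0xA7; 0xA7 ⊕ 0xC0 = 0x67.

P[1] = 0x70, P[2] = 0x51, P[3] = 0x50, P[4] = 0xDD, P[5] = 0x67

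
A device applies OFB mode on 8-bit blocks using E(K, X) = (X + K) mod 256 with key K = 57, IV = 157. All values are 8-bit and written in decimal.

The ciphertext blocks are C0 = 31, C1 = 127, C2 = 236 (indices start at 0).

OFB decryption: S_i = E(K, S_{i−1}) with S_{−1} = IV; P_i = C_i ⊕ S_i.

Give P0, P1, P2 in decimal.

P0: S = E(K, 157) = 214; 31 ⊕ 214 = 201.
P1: S = E(K, 214) = 15; 127 ⊕ 15 = 112.
P2: S = E(K, 15) = 72; 236 ⊕ 72 = 164.

P0 = 201, P1 = 112, P2 = 164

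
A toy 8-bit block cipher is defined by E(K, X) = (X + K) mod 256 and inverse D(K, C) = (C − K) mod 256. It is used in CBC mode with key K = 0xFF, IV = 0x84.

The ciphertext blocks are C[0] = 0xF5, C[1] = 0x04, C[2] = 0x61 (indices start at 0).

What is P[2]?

CBC decryption: P_i = D(K, C_i) ⊕ C_{i−1}, with C_{−1} = IV.
P[2]: D(K, 0x61) = 0x62; 0x62 ⊕ 0x04 = 0x66.

P[2] = 0x66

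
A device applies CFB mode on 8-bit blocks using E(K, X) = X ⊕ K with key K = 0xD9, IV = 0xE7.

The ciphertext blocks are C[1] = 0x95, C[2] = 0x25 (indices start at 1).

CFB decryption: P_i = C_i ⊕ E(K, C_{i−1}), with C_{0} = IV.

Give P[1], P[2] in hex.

P[1] = 0xAB, P[2] = 0x69

P[1]: E(K, 0xE7) = 0x3E; 0x95 ⊕ 0x3E = 0xAB.
P[2]: E(K, 0x95) = 0x4C; 0x25 ⊕ 0x4C = 0x69.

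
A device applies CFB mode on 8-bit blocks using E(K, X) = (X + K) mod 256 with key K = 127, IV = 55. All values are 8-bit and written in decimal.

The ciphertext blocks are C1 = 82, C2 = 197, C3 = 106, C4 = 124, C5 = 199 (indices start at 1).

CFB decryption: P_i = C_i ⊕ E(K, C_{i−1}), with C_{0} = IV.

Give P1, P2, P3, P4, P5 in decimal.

P1 = 228, P2 = 20, P3 = 46, P4 = 149, P5 = 60

P1: E(K, 55) = 182; 82 ⊕ 182 = 228.
P2: E(K, 82) = 209; 197 ⊕ 209 = 20.
P3: E(K, 197) = 68; 106 ⊕ 68 = 46.
P4: E(K, 106) = 233; 124 ⊕ 233 = 149.
P5: E(K, 124) = 251; 199 ⊕ 251 = 60.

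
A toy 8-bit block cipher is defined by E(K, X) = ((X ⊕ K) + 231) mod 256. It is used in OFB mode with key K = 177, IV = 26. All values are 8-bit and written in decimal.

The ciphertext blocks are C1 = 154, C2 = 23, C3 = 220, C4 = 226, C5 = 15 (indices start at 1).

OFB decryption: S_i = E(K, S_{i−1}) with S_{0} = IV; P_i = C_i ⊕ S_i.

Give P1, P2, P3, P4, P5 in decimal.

P1 = 8, P2 = 29, P3 = 126, P4 = 24, P5 = 61

P1: S = E(K, 26) = 146; 154 ⊕ 146 = 8.
P2: S = E(K, 146) = 10; 23 ⊕ 10 = 29.
P3: S = E(K, 10) = 162; 220 ⊕ 162 = 126.
P4: S = E(K, 162) = 250; 226 ⊕ 250 = 24.
P5: S = E(K, 250) = 50; 15 ⊕ 50 = 61.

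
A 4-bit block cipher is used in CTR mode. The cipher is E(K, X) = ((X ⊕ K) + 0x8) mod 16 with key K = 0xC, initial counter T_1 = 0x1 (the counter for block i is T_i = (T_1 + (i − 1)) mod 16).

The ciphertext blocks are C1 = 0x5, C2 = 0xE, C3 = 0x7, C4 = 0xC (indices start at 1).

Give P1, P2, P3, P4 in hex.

P1 = 0x0, P2 = 0x8, P3 = 0x0, P4 = 0xC

CTR decryption: S_i = E(K, T_i) where T_i is the counter for block i; P_i = C_i ⊕ S_i.
P1: T = 0x1, S = E(K, T) = 0x5; 0x5 ⊕ 0x5 = 0x0.
P2: T = 0x2, S = E(K, T) = 0x6; 0xE ⊕ 0x6 = 0x8.
P3: T = 0x3, S = E(K, T) = 0x7; 0x7 ⊕ 0x7 = 0x0.
P4: T = 0x4, S = E(K, T) = 0x0; 0xC ⊕ 0x0 = 0xC.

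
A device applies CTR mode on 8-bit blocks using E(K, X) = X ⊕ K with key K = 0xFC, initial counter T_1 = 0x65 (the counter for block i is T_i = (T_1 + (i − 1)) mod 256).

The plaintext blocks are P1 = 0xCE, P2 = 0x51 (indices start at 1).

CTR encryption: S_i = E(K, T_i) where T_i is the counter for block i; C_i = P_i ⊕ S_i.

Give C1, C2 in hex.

C1 = 0x57, C2 = 0xCB

C1: T = 0x65, S = E(K, T) = 0x99; 0xCE ⊕ 0x99 = 0x57.
C2: T = 0x66, S = E(K, T) = 0x9A; 0x51 ⊕ 0x9A = 0xCB.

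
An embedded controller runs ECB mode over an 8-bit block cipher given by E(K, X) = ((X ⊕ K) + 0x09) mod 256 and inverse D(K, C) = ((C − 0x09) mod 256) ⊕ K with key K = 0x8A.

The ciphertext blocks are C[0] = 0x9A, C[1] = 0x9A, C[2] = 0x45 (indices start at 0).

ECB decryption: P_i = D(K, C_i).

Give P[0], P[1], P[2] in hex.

P[0]: D(K, 0x9A) = 0x1B.
P[1]: D(K, 0x9A) = 0x1B.
P[2]: D(K, 0x45) = 0xB6.

P[0] = 0x1B, P[1] = 0x1B, P[2] = 0xB6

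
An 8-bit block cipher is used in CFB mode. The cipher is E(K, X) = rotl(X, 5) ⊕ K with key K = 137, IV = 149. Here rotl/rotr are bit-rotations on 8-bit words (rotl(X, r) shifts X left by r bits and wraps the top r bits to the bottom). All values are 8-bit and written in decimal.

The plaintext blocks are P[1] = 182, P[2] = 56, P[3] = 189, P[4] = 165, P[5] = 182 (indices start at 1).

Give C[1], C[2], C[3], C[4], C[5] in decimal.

C[1] = 141, C[2] = 0, C[3] = 52, C[4] = 170, C[5] = 106

CFB encryption: C_i = P_i ⊕ E(K, C_{i−1}), with C_{0} = IV.
C[1]: E(K, 149) = 59; 182 ⊕ 59 = 141.
C[2]: E(K, 141) = 56; 56 ⊕ 56 = 0.
C[3]: E(K, 0) = 137; 189 ⊕ 137 = 52.
C[4]: E(K, 52) = 15; 165 ⊕ 15 = 170.
C[5]: E(K, 170) = 220; 182 ⊕ 220 = 106.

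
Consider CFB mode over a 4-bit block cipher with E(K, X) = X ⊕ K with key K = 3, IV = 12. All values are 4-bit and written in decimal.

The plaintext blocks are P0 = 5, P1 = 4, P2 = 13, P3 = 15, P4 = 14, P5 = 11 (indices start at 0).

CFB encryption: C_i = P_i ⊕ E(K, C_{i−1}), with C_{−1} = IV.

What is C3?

C0: E(K, 12) = 15; 5 ⊕ 15 = 10.
C1: E(K, 10) = 9; 4 ⊕ 9 = 13.
C2: E(K, 13) = 14; 13 ⊕ 14 = 3.
C3: E(K, 3) = 0; 15 ⊕ 0 = 15.

C3 = 15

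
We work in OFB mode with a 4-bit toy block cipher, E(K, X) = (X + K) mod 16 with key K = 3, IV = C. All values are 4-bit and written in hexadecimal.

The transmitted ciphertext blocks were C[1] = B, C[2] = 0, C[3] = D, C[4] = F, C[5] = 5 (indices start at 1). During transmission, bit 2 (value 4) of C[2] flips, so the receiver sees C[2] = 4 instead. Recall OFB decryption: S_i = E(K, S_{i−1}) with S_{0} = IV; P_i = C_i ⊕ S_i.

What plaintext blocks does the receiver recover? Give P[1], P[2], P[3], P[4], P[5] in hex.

Only C[2] changed, to 4. In OFB, a change in C_i flips the same bit in P_i only; the keystream is unaffected. Decrypting the received ciphertext:
P[1]: S = E(K, C) = F; B ⊕ F = 4.
P[2]: S = E(K, F) = 2; 4 ⊕ 2 = 6.
P[3]: S = E(K, 2) = 5; D ⊕ 5 = 8.
P[4]: S = E(K, 5) = 8; F ⊕ 8 = 7.
P[5]: S = E(K, 8) = B; 5 ⊕ B = E.
Blocks that differ from the original plaintext: P[2].

P[1] = 4, P[2] = 6, P[3] = 8, P[4] = 7, P[5] = E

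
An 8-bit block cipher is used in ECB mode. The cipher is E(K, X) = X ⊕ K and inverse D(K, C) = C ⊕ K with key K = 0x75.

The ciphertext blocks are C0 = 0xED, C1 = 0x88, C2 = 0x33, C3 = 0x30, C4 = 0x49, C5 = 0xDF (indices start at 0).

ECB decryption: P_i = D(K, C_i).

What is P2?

P2: D(K, 0x33) = 0x46.

P2 = 0x46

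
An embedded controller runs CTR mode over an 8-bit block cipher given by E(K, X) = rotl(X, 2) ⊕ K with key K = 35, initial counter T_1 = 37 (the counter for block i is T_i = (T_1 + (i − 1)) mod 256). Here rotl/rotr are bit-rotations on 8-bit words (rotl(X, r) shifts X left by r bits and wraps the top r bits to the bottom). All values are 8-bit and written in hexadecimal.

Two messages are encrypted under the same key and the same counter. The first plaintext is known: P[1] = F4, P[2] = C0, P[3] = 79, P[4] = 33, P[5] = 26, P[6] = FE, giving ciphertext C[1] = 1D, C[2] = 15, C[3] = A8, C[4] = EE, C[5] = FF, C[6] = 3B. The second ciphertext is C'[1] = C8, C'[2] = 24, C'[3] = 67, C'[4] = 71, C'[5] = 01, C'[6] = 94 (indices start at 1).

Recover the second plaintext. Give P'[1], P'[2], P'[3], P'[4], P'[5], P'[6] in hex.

In CTR with a reused counter, both messages share the same keystream S_i, so C_i ⊕ C'_i = P_i ⊕ P'_i and thus P'_i = P_i ⊕ C_i ⊕ C'_i.
P'[1]: F4 ⊕ 1D ⊕ C8 = 21.
P'[2]: C0 ⊕ 15 ⊕ 24 = F1.
P'[3]: 79 ⊕ A8 ⊕ 67 = B6.
P'[4]: 33 ⊕ EE ⊕ 71 = AC.
P'[5]: 26 ⊕ FF ⊕ 01 = D8.
P'[6]: FE ⊕ 3B ⊕ 94 = 51.

P'[1] = 21, P'[2] = F1, P'[3] = B6, P'[4] = AC, P'[5] = D8, P'[6] = 51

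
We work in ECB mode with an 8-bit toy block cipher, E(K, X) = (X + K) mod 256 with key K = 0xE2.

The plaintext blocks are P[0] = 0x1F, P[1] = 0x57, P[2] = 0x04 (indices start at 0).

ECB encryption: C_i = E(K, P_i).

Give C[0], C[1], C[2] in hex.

C[0]: E(K, 0x1F) = 0x01.
C[1]: E(K, 0x57) = 0x39.
C[2]: E(K, 0x04) = 0xE6.

C[0] = 0x01, C[1] = 0x39, C[2] = 0xE6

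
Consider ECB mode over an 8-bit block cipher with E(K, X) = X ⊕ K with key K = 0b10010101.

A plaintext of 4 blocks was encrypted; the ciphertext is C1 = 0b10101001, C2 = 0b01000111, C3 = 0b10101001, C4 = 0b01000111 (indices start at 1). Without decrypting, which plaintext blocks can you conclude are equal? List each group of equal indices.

ECB encrypts each block independently with the same key, so equal ciphertext blocks imply equal plaintext blocks.
C1 = C3 = 0b10101001, so P1 = P3.
C2 = C4 = 0b01000111, so P2 = P4.

P1 = P3; P2 = P4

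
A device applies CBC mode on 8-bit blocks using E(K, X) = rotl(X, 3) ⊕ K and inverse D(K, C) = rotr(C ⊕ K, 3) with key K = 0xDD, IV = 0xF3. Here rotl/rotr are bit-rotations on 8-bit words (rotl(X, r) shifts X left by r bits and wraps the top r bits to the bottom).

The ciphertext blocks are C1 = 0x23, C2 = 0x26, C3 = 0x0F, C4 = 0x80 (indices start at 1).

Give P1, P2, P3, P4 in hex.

CBC decryption: P_i = D(K, C_i) ⊕ C_{i−1}, with C_{0} = IV.
P1: D(K, 0x23) = 0xDF; 0xDF ⊕ 0xF3 = 0x2C.
P2: D(K, 0x26) = 0x7F; 0x7F ⊕ 0x23 = 0x5C.
P3: D(K, 0x0F) = 0x5A; 0x5A ⊕ 0x26 = 0x7C.
P4: D(K, 0x80) = 0xAB; 0xAB ⊕ 0x0F = 0xA4.

P1 = 0x2C, P2 = 0x5C, P3 = 0x7C, P4 = 0xA4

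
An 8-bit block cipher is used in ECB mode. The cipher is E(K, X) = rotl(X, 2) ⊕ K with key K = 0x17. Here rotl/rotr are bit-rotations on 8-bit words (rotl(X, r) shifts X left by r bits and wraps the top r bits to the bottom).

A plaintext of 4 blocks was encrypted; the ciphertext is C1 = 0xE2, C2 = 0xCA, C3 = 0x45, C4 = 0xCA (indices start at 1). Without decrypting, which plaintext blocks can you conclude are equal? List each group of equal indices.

P2 = P4

ECB encrypts each block independently with the same key, so equal ciphertext blocks imply equal plaintext blocks.
C2 = C4 = 0xCA, so P2 = P4.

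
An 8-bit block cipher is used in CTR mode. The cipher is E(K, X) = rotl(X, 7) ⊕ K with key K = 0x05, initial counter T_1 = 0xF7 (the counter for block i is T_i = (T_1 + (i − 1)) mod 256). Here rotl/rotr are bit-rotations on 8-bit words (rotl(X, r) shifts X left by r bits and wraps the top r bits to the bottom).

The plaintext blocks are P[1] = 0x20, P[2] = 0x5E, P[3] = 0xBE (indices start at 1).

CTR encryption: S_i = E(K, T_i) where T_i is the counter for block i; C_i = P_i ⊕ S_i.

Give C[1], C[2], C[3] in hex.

C[1] = 0xDE, C[2] = 0x27, C[3] = 0x47

C[1]: T = 0xF7, S = E(K, T) = 0xFE; 0x20 ⊕ 0xFE = 0xDE.
C[2]: T = 0xF8, S = E(K, T) = 0x79; 0x5E ⊕ 0x79 = 0x27.
C[3]: T = 0xF9, S = E(K, T) = 0xF9; 0xBE ⊕ 0xF9 = 0x47.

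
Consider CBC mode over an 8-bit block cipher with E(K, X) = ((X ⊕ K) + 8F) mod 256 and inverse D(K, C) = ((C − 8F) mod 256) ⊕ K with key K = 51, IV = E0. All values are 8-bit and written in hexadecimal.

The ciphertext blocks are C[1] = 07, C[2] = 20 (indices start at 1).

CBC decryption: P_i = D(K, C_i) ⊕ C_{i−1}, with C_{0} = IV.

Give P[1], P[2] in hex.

P[1]: D(K, 07) = 29; 29 ⊕ E0 = C9.
P[2]: D(K, 20) = C0; C0 ⊕ 07 = C7.

P[1] = C9, P[2] = C7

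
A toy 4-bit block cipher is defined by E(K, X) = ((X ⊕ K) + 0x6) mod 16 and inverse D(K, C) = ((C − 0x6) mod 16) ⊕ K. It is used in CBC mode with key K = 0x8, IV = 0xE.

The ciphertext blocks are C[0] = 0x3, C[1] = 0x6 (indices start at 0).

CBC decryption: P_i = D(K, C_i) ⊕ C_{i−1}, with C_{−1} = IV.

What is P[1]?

P[1]: D(K, 0x6) = 0x8; 0x8 ⊕ 0x3 = 0xB.

P[1] = 0xB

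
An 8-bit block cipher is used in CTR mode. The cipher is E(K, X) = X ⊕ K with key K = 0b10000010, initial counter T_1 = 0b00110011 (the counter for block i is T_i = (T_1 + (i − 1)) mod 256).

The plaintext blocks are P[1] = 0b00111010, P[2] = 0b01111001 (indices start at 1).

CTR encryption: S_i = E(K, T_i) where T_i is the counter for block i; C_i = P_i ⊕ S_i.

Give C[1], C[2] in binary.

C[1]: T = 0b00110011, S = E(K, T) = 0b10110001; 0b00111010 ⊕ 0b10110001 = 0b10001011.
C[2]: T = 0b00110100, S = E(K, T) = 0b10110110; 0b01111001 ⊕ 0b10110110 = 0b11001111.

C[1] = 0b10001011, C[2] = 0b11001111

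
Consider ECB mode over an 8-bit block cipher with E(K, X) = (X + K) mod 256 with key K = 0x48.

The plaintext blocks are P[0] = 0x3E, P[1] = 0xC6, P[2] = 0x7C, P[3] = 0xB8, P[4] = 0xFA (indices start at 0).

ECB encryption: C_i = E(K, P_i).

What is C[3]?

C[3] = 0x00

C[3]: E(K, 0xB8) = 0x00.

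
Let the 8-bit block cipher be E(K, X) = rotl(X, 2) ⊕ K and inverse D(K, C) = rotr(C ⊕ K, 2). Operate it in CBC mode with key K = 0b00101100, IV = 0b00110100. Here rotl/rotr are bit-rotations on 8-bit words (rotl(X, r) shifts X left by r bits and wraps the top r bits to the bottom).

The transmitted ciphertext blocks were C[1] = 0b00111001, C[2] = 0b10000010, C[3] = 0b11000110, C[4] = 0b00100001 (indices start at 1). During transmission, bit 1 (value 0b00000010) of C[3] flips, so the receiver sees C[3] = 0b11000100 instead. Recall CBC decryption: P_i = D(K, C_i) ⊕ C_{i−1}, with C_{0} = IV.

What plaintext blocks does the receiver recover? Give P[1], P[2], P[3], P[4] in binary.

P[1] = 0b01110001, P[2] = 0b10010010, P[3] = 0b10111000, P[4] = 0b10000111

Only C[3] changed, to 0b11000100. In CBC, a change in C_i garbles P_i and flips the same bit in P_{i+1}. Decrypting the received ciphertext:
P[1]: D(K, 0b00111001) = 0b01000101; 0b01000101 ⊕ 0b00110100 = 0b01110001.
P[2]: D(K, 0b10000010) = 0b10101011; 0b10101011 ⊕ 0b00111001 = 0b10010010.
P[3]: D(K, 0b11000100) = 0b00111010; 0b00111010 ⊕ 0b10000010 = 0b10111000.
P[4]: D(K, 0b00100001) = 0b01000011; 0b01000011 ⊕ 0b11000100 = 0b10000111.
Blocks that differ from the original plaintext: P[3], P[4].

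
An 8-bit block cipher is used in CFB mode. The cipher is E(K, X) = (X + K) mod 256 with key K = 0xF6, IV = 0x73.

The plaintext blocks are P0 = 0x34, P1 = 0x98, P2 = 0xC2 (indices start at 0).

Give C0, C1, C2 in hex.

CFB encryption: C_i = P_i ⊕ E(K, C_{i−1}), with C_{−1} = IV.
C0: E(K, 0x73) = 0x69; 0x34 ⊕ 0x69 = 0x5D.
C1: E(K, 0x5D) = 0x53; 0x98 ⊕ 0x53 = 0xCB.
C2: E(K, 0xCB) = 0xC1; 0xC2 ⊕ 0xC1 = 0x03.

C0 = 0x5D, C1 = 0xCB, C2 = 0x03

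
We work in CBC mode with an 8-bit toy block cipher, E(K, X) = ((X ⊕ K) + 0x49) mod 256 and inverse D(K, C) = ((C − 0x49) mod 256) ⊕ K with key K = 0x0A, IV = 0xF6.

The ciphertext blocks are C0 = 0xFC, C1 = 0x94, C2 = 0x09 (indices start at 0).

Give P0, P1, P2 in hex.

CBC decryption: P_i = D(K, C_i) ⊕ C_{i−1}, with C_{−1} = IV.
P0: D(K, 0xFC) = 0xB9; 0xB9 ⊕ 0xF6 = 0x4F.
P1: D(K, 0x94) = 0x41; 0x41 ⊕ 0xFC = 0xBD.
P2: D(K, 0x09) = 0xCA; 0xCA ⊕ 0x94 = 0x5E.

P0 = 0x4F, P1 = 0xBD, P2 = 0x5E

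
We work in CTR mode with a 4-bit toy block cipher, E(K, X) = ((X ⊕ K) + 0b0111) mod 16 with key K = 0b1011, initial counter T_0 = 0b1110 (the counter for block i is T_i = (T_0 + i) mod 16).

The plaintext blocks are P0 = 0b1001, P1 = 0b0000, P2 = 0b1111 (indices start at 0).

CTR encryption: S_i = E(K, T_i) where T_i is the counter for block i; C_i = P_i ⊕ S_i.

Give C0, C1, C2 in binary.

C0 = 0b0101, C1 = 0b1011, C2 = 0b1101

C0: T = 0b1110, S = E(K, T) = 0b1100; 0b1001 ⊕ 0b1100 = 0b0101.
C1: T = 0b1111, S = E(K, T) = 0b1011; 0b0000 ⊕ 0b1011 = 0b1011.
C2: T = 0b0000, S = E(K, T) = 0b0010; 0b1111 ⊕ 0b0010 = 0b1101.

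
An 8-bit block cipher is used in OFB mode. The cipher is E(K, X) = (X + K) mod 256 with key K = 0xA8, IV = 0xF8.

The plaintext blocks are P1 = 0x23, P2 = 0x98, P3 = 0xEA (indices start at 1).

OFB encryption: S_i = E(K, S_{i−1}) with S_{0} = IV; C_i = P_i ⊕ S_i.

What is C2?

C1: S = E(K, 0xF8) = 0xA0; 0x23 ⊕ 0xA0 = 0x83.
C2: S = E(K, 0xA0) = 0x48; 0x98 ⊕ 0x48 = 0xD0.

C2 = 0xD0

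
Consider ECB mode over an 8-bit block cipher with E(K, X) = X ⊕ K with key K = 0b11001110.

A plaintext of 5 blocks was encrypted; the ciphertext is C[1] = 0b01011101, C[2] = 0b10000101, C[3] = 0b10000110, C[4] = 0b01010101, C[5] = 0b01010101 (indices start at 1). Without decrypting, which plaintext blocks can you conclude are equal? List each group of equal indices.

ECB encrypts each block independently with the same key, so equal ciphertext blocks imply equal plaintext blocks.
C[4] = C[5] = 0b01010101, so P[4] = P[5].

P[4] = P[5]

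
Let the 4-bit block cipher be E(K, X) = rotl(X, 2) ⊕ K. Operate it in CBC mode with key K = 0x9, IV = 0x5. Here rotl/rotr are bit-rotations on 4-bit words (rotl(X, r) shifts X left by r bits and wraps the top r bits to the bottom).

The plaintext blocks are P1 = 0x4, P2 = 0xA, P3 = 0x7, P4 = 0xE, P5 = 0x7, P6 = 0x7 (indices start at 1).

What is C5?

CBC encryption: C_i = E(K, P_i ⊕ C_{i−1}), with C_{0} = IV.
C1: P1 ⊕ 0x5 = 0x1; E(K, 0x1) = 0xD.
C2: P2 ⊕ 0xD = 0x7; E(K, 0x7) = 0x4.
C3: P3 ⊕ 0x4 = 0x3; E(K, 0x3) = 0x5.
C4: P4 ⊕ 0x5 = 0xB; E(K, 0xB) = 0x7.
C5: P5 ⊕ 0x7 = 0x0; E(K, 0x0) = 0x9.

C5 = 0x9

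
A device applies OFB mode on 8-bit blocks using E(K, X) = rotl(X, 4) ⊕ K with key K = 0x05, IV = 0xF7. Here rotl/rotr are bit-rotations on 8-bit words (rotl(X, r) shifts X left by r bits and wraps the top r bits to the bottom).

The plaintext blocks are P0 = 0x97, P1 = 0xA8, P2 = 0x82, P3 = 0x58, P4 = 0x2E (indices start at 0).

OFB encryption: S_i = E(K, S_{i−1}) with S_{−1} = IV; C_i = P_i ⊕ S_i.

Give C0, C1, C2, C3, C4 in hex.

C0: S = E(K, 0xF7) = 0x7A; 0x97 ⊕ 0x7A = 0xED.
C1: S = E(K, 0x7A) = 0xA2; 0xA8 ⊕ 0xA2 = 0x0A.
C2: S = E(K, 0xA2) = 0x2F; 0x82 ⊕ 0x2F = 0xAD.
C3: S = E(K, 0x2F) = 0xF7; 0x58 ⊕ 0xF7 = 0xAF.
C4: S = E(K, 0xF7) = 0x7A; 0x2E ⊕ 0x7A = 0x54.

C0 = 0xED, C1 = 0x0A, C2 = 0xAD, C3 = 0xAF, C4 = 0x54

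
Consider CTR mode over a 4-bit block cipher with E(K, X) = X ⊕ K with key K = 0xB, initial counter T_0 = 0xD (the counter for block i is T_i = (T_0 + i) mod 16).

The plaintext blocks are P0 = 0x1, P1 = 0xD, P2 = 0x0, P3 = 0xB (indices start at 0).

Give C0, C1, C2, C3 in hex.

C0 = 0x7, C1 = 0x8, C2 = 0x4, C3 = 0x0

CTR encryption: S_i = E(K, T_i) where T_i is the counter for block i; C_i = P_i ⊕ S_i.
C0: T = 0xD, S = E(K, T) = 0x6; 0x1 ⊕ 0x6 = 0x7.
C1: T = 0xE, S = E(K, T) = 0x5; 0xD ⊕ 0x5 = 0x8.
C2: T = 0xF, S = E(K, T) = 0x4; 0x0 ⊕ 0x4 = 0x4.
C3: T = 0x0, S = E(K, T) = 0xB; 0xB ⊕ 0xB = 0x0.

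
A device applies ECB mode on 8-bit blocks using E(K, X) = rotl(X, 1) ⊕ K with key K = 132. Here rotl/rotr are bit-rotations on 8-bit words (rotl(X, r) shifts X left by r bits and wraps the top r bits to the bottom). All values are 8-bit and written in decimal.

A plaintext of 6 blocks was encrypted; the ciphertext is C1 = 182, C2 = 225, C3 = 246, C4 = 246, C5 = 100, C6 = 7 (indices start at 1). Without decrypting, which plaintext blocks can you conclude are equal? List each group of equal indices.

ECB encrypts each block independently with the same key, so equal ciphertext blocks imply equal plaintext blocks.
C3 = C4 = 246, so P3 = P4.

P3 = P4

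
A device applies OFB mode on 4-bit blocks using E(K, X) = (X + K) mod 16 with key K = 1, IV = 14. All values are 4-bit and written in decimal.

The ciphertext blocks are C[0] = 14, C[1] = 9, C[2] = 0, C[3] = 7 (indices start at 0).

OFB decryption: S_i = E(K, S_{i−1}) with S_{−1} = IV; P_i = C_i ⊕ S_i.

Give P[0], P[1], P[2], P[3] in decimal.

P[0]: S = E(K, 14) = 15; 14 ⊕ 15 = 1.
P[1]: S = E(K, 15) = 0; 9 ⊕ 0 = 9.
P[2]: S = E(K, 0) = 1; 0 ⊕ 1 = 1.
P[3]: S = E(K, 1) = 2; 7 ⊕ 2 = 5.

P[0] = 1, P[1] = 9, P[2] = 1, P[3] = 5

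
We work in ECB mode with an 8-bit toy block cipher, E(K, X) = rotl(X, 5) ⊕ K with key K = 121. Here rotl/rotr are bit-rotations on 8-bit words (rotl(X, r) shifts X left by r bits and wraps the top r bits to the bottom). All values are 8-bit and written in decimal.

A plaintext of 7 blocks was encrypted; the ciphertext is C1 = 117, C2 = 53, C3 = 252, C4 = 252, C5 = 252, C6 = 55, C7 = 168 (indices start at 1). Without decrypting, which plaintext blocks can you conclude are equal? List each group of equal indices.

ECB encrypts each block independently with the same key, so equal ciphertext blocks imply equal plaintext blocks.
C3 = C4 = C5 = 252, so P3 = P4 = P5.

P3 = P4 = P5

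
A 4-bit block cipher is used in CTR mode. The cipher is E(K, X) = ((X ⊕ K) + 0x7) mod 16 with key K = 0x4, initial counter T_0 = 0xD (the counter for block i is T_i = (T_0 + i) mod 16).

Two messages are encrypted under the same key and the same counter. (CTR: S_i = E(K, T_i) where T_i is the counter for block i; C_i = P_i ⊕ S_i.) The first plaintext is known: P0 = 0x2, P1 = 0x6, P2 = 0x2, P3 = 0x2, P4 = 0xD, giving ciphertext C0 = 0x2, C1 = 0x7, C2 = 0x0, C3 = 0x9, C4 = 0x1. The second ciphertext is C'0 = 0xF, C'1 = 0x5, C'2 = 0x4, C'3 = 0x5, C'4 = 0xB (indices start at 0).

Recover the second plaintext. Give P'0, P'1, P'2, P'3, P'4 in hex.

P'0 = 0xF, P'1 = 0x4, P'2 = 0x6, P'3 = 0xE, P'4 = 0x7

In CTR with a reused counter, both messages share the same keystream S_i, so C_i ⊕ C'_i = P_i ⊕ P'_i and thus P'_i = P_i ⊕ C_i ⊕ C'_i.
P'0: 0x2 ⊕ 0x2 ⊕ 0xF = 0xF.
P'1: 0x6 ⊕ 0x7 ⊕ 0x5 = 0x4.
P'2: 0x2 ⊕ 0x0 ⊕ 0x4 = 0x6.
P'3: 0x2 ⊕ 0x9 ⊕ 0x5 = 0xE.
P'4: 0xD ⊕ 0x1 ⊕ 0xB = 0x7.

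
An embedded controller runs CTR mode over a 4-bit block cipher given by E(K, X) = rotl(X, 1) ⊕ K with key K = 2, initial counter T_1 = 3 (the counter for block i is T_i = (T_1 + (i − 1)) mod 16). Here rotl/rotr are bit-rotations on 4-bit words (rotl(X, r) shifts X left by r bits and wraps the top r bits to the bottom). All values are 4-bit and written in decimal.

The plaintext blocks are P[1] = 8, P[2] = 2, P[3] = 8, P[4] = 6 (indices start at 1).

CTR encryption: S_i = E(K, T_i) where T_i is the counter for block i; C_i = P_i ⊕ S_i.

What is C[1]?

C[1] = 12

C[1]: T = 3, S = E(K, T) = 4; 8 ⊕ 4 = 12.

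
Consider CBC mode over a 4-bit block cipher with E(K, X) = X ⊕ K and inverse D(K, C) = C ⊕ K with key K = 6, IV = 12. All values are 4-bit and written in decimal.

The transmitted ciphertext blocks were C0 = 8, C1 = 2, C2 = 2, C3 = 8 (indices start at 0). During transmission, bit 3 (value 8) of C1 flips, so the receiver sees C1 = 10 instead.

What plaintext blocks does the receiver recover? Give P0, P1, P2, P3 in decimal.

CBC decryption: P_i = D(K, C_i) ⊕ C_{i−1}, with C_{−1} = IV.
Only C1 changed, to 10. In CBC, a change in C_i garbles P_i and flips the same bit in P_{i+1}. Decrypting the received ciphertext:
P0: D(K, 8) = 14; 14 ⊕ 12 = 2.
P1: D(K, 10) = 12; 12 ⊕ 8 = 4.
P2: D(K, 2) = 4; 4 ⊕ 10 = 14.
P3: D(K, 8) = 14; 14 ⊕ 2 = 12.
Blocks that differ from the original plaintext: P1, P2.

P0 = 2, P1 = 4, P2 = 14, P3 = 12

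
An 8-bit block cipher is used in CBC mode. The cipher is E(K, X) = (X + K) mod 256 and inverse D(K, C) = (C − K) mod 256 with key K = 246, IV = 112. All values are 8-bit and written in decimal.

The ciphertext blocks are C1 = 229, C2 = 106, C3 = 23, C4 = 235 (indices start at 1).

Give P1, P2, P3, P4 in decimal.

CBC decryption: P_i = D(K, C_i) ⊕ C_{i−1}, with C_{0} = IV.
P1: D(K, 229) = 239; 239 ⊕ 112 = 159.
P2: D(K, 106) = 116; 116 ⊕ 229 = 145.
P3: D(K, 23) = 33; 33 ⊕ 106 = 75.
P4: D(K, 235) = 245; 245 ⊕ 23 = 226.

P1 = 159, P2 = 145, P3 = 75, P4 = 226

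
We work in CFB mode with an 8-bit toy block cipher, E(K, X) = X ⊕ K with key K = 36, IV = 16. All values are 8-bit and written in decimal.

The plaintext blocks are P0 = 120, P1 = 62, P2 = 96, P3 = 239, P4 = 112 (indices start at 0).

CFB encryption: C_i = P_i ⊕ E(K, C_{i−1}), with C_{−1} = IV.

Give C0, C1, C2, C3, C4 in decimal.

C0: E(K, 16) = 52; 120 ⊕ 52 = 76.
C1: E(K, 76) = 104; 62 ⊕ 104 = 86.
C2: E(K, 86) = 114; 96 ⊕ 114 = 18.
C3: E(K, 18) = 54; 239 ⊕ 54 = 217.
C4: E(K, 217) = 253; 112 ⊕ 253 = 141.

C0 = 76, C1 = 86, C2 = 18, C3 = 217, C4 = 141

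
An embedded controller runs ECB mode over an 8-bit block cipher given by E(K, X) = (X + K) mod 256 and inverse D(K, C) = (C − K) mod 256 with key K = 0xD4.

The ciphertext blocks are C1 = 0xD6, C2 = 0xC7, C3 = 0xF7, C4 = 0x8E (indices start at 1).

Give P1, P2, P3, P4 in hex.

ECB decryption: P_i = D(K, C_i).
P1: D(K, 0xD6) = 0x02.
P2: D(K, 0xC7) = 0xF3.
P3: D(K, 0xF7) = 0x23.
P4: D(K, 0x8E) = 0xBA.

P1 = 0x02, P2 = 0xF3, P3 = 0x23, P4 = 0xBA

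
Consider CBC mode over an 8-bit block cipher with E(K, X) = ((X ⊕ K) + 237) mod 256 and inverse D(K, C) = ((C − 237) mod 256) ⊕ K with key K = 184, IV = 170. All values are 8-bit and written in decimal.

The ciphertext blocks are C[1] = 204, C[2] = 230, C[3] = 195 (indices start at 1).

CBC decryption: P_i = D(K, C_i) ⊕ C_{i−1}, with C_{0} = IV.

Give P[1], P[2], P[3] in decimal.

P[1] = 205, P[2] = 141, P[3] = 136

P[1]: D(K, 204) = 103; 103 ⊕ 170 = 205.
P[2]: D(K, 230) = 65; 65 ⊕ 204 = 141.
P[3]: D(K, 195) = 110; 110 ⊕ 230 = 136.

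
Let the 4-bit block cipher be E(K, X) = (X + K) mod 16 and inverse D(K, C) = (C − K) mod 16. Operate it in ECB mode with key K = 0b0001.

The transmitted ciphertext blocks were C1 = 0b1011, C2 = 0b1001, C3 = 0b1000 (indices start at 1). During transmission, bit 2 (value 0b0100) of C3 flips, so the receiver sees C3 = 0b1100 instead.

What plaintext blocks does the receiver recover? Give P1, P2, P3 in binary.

ECB decryption: P_i = D(K, C_i).
Only C3 changed, to 0b1100. In ECB, a change in C_i affects only P_i. Decrypting the received ciphertext:
P1: D(K, 0b1011) = 0b1010.
P2: D(K, 0b1001) = 0b1000.
P3: D(K, 0b1100) = 0b1011.
Blocks that differ from the original plaintext: P3.

P1 = 0b1010, P2 = 0b1000, P3 = 0b1011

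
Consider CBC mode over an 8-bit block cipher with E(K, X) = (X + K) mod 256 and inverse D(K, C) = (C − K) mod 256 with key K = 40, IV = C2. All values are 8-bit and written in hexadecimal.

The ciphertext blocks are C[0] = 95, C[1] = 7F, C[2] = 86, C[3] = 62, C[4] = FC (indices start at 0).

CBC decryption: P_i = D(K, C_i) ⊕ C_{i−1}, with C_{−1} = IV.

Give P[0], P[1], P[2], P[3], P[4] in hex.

P[0]: D(K, 95) = 55; 55 ⊕ C2 = 97.
P[1]: D(K, 7F) = 3F; 3F ⊕ 95 = AA.
P[2]: D(K, 86) = 46; 46 ⊕ 7F = 39.
P[3]: D(K, 62) = 22; 22 ⊕ 86 = A4.
P[4]: D(K, FC) = BC; BC ⊕ 62 = DE.

P[0] = 97, P[1] = AA, P[2] = 39, P[3] = A4, P[4] = DE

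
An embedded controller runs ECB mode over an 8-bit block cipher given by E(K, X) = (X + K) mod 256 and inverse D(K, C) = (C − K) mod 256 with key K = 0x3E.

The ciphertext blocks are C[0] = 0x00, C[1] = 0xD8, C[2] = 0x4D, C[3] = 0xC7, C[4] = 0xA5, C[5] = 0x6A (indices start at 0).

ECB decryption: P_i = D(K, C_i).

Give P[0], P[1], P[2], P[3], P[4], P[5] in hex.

P[0]: D(K, 0x00) = 0xC2.
P[1]: D(K, 0xD8) = 0x9A.
P[2]: D(K, 0x4D) = 0x0F.
P[3]: D(K, 0xC7) = 0x89.
P[4]: D(K, 0xA5) = 0x67.
P[5]: D(K, 0x6A) = 0x2C.

P[0] = 0xC2, P[1] = 0x9A, P[2] = 0x0F, P[3] = 0x89, P[4] = 0x67, P[5] = 0x2C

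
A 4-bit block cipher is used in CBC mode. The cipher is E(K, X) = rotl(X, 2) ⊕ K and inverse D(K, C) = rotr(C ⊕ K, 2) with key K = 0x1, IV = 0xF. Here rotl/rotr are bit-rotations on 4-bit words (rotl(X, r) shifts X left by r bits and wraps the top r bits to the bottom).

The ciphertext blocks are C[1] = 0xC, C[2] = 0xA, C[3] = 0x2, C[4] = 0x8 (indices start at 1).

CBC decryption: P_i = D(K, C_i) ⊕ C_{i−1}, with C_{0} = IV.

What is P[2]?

P[2]: D(K, 0xA) = 0xE; 0xE ⊕ 0xC = 0x2.

P[2] = 0x2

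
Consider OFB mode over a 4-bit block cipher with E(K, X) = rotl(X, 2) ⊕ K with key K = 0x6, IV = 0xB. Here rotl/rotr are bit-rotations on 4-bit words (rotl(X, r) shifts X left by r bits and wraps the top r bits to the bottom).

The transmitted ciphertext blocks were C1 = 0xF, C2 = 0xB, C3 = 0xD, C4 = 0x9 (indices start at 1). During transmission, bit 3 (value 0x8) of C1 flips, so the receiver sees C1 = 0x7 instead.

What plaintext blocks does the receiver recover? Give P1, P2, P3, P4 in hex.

OFB decryption: S_i = E(K, S_{i−1}) with S_{0} = IV; P_i = C_i ⊕ S_i.
Only C1 changed, to 0x7. In OFB, a change in C_i flips the same bit in P_i only; the keystream is unaffected. Decrypting the received ciphertext:
P1: S = E(K, 0xB) = 0x8; 0x7 ⊕ 0x8 = 0xF.
P2: S = E(K, 0x8) = 0x4; 0xB ⊕ 0x4 = 0xF.
P3: S = E(K, 0x4) = 0x7; 0xD ⊕ 0x7 = 0xA.
P4: S = E(K, 0x7) = 0xB; 0x9 ⊕ 0xB = 0x2.
Blocks that differ from the original plaintext: P1.

P1 = 0xF, P2 = 0xF, P3 = 0xA, P4 = 0x2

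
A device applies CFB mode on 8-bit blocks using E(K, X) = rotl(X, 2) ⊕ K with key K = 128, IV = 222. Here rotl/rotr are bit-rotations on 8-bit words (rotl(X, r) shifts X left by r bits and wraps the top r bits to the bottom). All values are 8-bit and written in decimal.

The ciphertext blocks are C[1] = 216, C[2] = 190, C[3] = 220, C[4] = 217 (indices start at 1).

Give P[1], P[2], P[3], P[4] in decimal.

CFB decryption: P_i = C_i ⊕ E(K, C_{i−1}), with C_{0} = IV.
P[1]: E(K, 222) = 251; 216 ⊕ 251 = 35.
P[2]: E(K, 216) = 227; 190 ⊕ 227 = 93.
P[3]: E(K, 190) = 122; 220 ⊕ 122 = 166.
P[4]: E(K, 220) = 243; 217 ⊕ 243 = 42.

P[1] = 35, P[2] = 93, P[3] = 166, P[4] = 42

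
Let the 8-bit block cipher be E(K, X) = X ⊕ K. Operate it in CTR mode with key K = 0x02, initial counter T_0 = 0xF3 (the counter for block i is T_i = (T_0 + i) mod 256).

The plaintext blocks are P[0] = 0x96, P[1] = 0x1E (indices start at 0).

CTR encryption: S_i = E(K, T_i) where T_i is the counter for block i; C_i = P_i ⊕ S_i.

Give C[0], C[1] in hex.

C[0] = 0x67, C[1] = 0xE8

C[0]: T = 0xF3, S = E(K, T) = 0xF1; 0x96 ⊕ 0xF1 = 0x67.
C[1]: T = 0xF4, S = E(K, T) = 0xF6; 0x1E ⊕ 0xF6 = 0xE8.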